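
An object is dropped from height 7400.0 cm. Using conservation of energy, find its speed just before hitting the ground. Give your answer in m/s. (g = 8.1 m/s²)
mgh = ½mv² → v = √(2gh) = √(2×8.1×74) = 34.62 m/s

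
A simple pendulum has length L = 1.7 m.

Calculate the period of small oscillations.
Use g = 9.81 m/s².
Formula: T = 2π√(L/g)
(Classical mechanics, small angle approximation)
T = 2π√(L/g) = 2π√(1.7/9.81) = 2.616 s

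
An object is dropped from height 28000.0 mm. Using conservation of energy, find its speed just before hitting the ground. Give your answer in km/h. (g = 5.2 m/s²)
mgh = ½mv² → v = √(2gh) = √(2×5.2×28) = 17.06 m/s = 61.43 km/h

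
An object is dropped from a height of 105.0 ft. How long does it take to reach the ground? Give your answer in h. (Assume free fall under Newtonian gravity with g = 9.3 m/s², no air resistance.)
t = √(2h/g) (with unit conversion) = 0.0007287 h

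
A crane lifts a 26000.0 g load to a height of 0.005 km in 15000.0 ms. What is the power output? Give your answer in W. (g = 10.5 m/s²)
W = mgh = 26×10.5×5 = 1365 J
P = W/t = 1365/15 = 91 W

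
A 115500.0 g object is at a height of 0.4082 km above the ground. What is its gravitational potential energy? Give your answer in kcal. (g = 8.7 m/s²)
PE = mgh = 115.5 kg × 8.7 m/s² × 408.2 m = 4.102e+05 J = 98.04 kcal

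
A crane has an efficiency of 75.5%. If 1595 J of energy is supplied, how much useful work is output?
W_out = η × W_in = 0.755 × 1595 = 1204.2 J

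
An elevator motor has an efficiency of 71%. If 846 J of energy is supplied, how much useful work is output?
W_out = η × W_in = 0.71 × 846 = 600.66 J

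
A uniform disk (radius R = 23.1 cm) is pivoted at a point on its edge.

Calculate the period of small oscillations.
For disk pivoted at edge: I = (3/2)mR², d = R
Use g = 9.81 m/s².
I/m = (3/2)R² = 0.08004 m²; d = R = 0.231 m
T = 2π√((3/2)R²/(gR)) = 2π√(3R/(2g)) = 1.181 s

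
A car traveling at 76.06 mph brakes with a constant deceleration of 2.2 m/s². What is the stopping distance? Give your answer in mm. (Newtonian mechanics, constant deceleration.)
d = v₀² / (2a) (with unit conversion) = 262800.0 mm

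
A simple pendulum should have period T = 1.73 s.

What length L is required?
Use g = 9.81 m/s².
T = 2π√(L/g) → L = g(T/2π)² = 9.81×(1.73/2π)² = 0.7437 m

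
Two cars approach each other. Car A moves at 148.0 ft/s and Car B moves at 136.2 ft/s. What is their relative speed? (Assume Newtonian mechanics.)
v_rel = v_A + v_B = 148.0 + 136.2 = 284.2 ft/s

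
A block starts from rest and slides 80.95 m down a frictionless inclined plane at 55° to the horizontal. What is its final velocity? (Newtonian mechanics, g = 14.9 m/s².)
a = g sin(θ) = 14.9 × sin(55°) = 12.21 m/s²
v = √(2ad) = √(2 × 12.21 × 80.95) = 44.45 m/s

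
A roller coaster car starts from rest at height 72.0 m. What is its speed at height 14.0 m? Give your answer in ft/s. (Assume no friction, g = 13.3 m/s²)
mgh₁ = ½mv₂² + mgh₂ → v₂ = √(2g(h₁−h₂)) = √(2×13.3×(72−14)) = 39.28 m/s = 128.9 ft/s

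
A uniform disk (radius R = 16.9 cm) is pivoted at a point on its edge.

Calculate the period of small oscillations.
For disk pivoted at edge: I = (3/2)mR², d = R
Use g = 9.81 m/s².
I/m = (3/2)R² = 0.04284 m²; d = R = 0.169 m
T = 2π√((3/2)R²/(gR)) = 2π√(3R/(2g)) = 1.01 s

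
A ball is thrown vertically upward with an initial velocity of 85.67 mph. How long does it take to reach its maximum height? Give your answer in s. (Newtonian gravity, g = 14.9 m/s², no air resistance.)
t_up = v₀/g (with unit conversion) = 2.57 s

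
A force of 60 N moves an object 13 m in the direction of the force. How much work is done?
W = Fd = 60×13 = 780.0 J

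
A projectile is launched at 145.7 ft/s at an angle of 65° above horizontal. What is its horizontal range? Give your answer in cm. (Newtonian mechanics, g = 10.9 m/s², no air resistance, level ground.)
R = v₀² sin(2θ) / g (with unit conversion) = 13860.0 cm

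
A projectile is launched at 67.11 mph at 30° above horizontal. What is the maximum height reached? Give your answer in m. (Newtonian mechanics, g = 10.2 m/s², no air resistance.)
H = v₀²sin²(θ)/(2g) (with unit conversion) = 11.03 m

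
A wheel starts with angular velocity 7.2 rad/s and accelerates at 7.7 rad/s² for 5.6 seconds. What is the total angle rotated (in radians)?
θ = ω₀t + ½αt² = 7.2×5.6 + ½×7.7×5.6² = 161.06 rad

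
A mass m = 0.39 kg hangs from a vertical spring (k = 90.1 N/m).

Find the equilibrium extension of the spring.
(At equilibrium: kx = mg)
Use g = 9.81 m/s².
x_eq = mg/k = 0.39×9.81/90.1 = 0.04246 m = 4.246 cm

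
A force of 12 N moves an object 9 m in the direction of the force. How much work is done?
W = Fd = 12×9 = 108.0 J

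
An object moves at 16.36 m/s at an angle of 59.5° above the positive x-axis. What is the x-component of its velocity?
vₓ = v cos(θ) = 16.36 × cos(59.5°) = 8.3 m/s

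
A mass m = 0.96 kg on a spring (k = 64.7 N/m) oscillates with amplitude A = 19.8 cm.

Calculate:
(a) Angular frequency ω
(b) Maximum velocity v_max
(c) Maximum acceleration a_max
ω = √(k/m) = √(64.7/0.96) = 8.209 rad/s
v_max = ωA = 8.209×0.198 = 1.625 m/s
a_max = ω²A = 8.209²×0.198 = 13.34 m/s²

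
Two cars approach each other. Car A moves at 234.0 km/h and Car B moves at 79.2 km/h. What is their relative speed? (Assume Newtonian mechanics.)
v_rel = v_A + v_B = 234.0 + 79.2 = 313.2 km/h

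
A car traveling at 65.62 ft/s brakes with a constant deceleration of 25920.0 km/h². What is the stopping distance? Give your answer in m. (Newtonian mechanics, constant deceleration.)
d = v₀² / (2a) (with unit conversion) = 100.0 m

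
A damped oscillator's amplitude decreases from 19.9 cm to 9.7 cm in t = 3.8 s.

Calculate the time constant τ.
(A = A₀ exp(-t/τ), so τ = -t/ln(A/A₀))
A/A₀ = 9.7/19.9 = 0.4874; ln(A/A₀) = -0.7186
τ = −t/ln(A/A₀) = −3.8/-0.7186 = 5.288 s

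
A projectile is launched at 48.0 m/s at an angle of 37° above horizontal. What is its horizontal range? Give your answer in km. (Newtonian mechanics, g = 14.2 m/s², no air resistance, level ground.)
R = v₀² sin(2θ) / g (with unit conversion) = 0.156 km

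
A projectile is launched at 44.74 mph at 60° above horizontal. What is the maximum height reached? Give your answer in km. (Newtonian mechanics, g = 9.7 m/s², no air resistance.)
H = v₀²sin²(θ)/(2g) (with unit conversion) = 0.01546 km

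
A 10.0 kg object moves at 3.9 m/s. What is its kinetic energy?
KE = ½mv² = ½×10.0×3.9² = 76.05 J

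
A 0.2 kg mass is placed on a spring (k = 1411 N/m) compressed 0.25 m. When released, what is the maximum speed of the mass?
½kx² = ½mv² → v = x√(k/m) = 0.25×√(1411/0.2) = 21.0 m/s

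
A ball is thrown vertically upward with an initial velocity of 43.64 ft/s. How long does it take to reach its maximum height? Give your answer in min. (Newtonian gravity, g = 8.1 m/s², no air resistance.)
t_up = v₀/g (with unit conversion) = 0.02737 min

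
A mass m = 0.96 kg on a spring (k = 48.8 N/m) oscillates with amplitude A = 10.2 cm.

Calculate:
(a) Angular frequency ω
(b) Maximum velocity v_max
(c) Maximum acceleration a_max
ω = √(k/m) = √(48.8/0.96) = 7.13 rad/s
v_max = ωA = 7.13×0.102 = 0.7272 m/s
a_max = ω²A = 7.13²×0.102 = 5.185 m/s²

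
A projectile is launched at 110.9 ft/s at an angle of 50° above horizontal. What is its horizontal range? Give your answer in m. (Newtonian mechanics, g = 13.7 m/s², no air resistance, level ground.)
R = v₀² sin(2θ) / g (with unit conversion) = 82.13 m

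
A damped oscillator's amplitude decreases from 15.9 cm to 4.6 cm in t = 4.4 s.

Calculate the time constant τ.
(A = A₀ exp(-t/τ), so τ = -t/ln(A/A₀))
A/A₀ = 4.6/15.9 = 0.2893; ln(A/A₀) = -1.24
τ = −t/ln(A/A₀) = −4.4/-1.24 = 3.548 s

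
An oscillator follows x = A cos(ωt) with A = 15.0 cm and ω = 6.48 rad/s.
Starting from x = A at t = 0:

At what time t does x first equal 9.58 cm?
cos(ωt) = x/A = 9.58/15.0 = 0.6387
ωt = arccos(0.6387) = 0.878 rad
t = 0.878/6.48 = 0.1355 s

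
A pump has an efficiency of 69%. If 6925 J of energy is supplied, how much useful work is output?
W_out = η × W_in = 0.69 × 6925 = 4778.2 J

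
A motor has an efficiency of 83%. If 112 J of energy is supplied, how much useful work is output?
W_out = η × W_in = 0.83 × 112 = 92.96 J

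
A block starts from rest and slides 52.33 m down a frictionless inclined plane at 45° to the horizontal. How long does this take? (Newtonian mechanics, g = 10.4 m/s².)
a = g sin(θ) = 10.4 × sin(45°) = 7.35 m/s²
t = √(2d/a) = √(2 × 52.33 / 7.35) = 3.77 s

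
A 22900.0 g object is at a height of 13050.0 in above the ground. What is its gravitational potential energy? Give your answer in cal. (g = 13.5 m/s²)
PE = mgh = 22.9 kg × 13.5 m/s² × 331.5 m = 1.025e+05 J = 24490.0 cal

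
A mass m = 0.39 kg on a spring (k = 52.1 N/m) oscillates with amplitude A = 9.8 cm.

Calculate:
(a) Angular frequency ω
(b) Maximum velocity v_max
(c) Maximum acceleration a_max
ω = √(k/m) = √(52.1/0.39) = 11.56 rad/s
v_max = ωA = 11.56×0.098 = 1.133 m/s
a_max = ω²A = 11.56²×0.098 = 13.09 m/s²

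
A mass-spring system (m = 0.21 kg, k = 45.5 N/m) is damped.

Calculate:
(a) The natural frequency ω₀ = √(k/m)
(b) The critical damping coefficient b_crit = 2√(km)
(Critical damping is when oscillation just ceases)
ω₀ = √(k/m) = √(45.5/0.21) = 14.72 rad/s
b_crit = 2√(km) = 2√(45.5×0.21) = 6.182 kg/s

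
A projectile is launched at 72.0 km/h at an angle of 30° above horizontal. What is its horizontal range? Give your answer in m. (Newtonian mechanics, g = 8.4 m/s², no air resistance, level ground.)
R = v₀² sin(2θ) / g (with unit conversion) = 41.24 m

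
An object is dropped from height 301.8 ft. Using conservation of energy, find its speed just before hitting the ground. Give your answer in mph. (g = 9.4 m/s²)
mgh = ½mv² → v = √(2gh) = √(2×9.4×91.99) = 41.59 m/s = 93.02 mph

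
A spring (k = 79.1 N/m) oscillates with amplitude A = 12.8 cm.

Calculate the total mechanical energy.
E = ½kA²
E = ½kA² = ½×79.1×(0.128)² = 0.648 J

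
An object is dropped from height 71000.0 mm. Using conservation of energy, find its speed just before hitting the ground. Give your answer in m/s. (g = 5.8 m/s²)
mgh = ½mv² → v = √(2gh) = √(2×5.8×71) = 28.7 m/s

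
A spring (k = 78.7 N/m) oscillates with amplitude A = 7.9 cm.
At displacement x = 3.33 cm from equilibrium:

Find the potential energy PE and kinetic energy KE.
E_total = ½kA² = ½×78.7×(0.079)² = 0.2456 J
PE = ½kx² = ½×78.7×(0.0333)² = 0.04363 J
KE = E_total − PE = 0.2019 J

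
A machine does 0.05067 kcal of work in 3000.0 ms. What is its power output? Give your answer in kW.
P = W/t = 212 J / 3 s = 70.67 W = 0.07067 kW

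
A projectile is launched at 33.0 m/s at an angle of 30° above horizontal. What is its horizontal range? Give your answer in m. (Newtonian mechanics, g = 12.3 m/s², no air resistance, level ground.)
R = v₀² sin(2θ) / g = 76.67 m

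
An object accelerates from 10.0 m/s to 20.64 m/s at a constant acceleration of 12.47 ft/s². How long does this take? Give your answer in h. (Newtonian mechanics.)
t = (v - v₀)/a (with unit conversion) = 0.0007776 h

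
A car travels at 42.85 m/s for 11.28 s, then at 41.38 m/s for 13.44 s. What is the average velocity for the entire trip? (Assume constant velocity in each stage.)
d₁ = v₁t₁ = 42.85 × 11.28 = 483.348 m
d₂ = v₂t₂ = 41.38 × 13.44 = 556.147 m
d_total = 1039.5 m, t_total = 24.72 s
v_avg = d_total/t_total = 1039.5/24.72 = 42.05 m/s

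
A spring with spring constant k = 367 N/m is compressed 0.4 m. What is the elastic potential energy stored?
PE = ½kx² = ½×367×0.4² = 29.36 J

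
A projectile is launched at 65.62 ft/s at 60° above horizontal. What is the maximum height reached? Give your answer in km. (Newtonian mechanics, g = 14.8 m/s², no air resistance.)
H = v₀²sin²(θ)/(2g) (with unit conversion) = 0.01014 km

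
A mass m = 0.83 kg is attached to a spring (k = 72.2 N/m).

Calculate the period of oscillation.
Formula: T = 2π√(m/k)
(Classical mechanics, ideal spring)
T = 2π√(m/k) = 2π√(0.83/72.2) = 0.6737 s; f = 1/T = 1.484 Hz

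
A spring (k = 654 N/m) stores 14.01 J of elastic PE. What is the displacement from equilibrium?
PE = ½kx² → x = √(2PE/k) = √(2×14.01/654) = 0.207 m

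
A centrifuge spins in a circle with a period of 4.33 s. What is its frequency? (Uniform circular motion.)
f = 1/T = 1/4.33 = 0.2309 Hz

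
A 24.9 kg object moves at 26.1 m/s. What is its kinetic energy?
KE = ½mv² = ½×24.9×26.1² = 8481.065 J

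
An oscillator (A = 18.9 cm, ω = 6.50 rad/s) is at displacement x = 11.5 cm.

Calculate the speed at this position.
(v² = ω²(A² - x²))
v = ω√(A² − x²) = 6.5×√(0.189² − 0.115²) = 0.9749 m/s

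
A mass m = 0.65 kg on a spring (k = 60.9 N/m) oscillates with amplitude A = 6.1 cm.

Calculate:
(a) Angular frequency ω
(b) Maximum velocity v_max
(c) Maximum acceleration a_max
ω = √(k/m) = √(60.9/0.65) = 9.679 rad/s
v_max = ωA = 9.679×0.061 = 0.5904 m/s
a_max = ω²A = 9.679²×0.061 = 5.715 m/s²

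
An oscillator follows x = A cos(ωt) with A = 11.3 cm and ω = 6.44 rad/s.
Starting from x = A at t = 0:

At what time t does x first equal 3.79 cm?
cos(ωt) = x/A = 3.79/11.3 = 0.3354
ωt = arccos(0.3354) = 1.229 rad
t = 1.229/6.44 = 0.1908 s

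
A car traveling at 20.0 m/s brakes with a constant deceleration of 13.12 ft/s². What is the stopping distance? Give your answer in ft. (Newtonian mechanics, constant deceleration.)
d = v₀² / (2a) (with unit conversion) = 164.1 ft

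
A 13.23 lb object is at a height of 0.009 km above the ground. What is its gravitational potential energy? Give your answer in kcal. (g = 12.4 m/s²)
PE = mgh = 6.001 kg × 12.4 m/s² × 9 m = 669.7 J = 0.1601 kcal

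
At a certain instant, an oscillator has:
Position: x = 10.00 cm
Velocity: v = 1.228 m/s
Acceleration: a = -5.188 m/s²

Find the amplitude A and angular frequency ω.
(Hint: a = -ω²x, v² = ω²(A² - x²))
a = −ω²x → ω = √(|a|/x) = √(5.188/0.1) = 7.203 rad/s
v² = ω²(A² − x²) → A = √(x² + v²/ω²) = √(0.1² + 1.228²/7.203²) = 0.1977 m = 19.77 cm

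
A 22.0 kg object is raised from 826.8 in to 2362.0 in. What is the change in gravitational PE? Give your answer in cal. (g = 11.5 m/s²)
ΔPE = mg(h₂ − h₁) = 22 kg × 11.5 m/s² × (59.99 − 21) m = 9866 J = 2358.0 cal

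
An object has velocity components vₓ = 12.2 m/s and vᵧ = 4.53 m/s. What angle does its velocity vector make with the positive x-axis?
θ = arctan(vᵧ/vₓ) = arctan(4.53/12.2) = 20.37°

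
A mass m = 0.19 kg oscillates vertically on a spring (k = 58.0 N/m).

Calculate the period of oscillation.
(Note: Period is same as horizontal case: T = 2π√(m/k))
T = 2π√(m/k) = 2π√(0.19/58.0) = 0.3596 s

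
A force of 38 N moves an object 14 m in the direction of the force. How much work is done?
W = Fd = 38×14 = 532.0 J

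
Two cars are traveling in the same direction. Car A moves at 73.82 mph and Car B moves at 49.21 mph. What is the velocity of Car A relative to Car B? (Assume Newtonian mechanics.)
v_rel = v_A - v_B = 73.82 - 49.21 = 24.61 mph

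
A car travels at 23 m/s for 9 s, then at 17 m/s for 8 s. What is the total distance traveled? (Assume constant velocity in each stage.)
d₁ = v₁t₁ = 23 × 9 = 207 m
d₂ = v₂t₂ = 17 × 8 = 136 m
d_total = 207 + 136 = 343 m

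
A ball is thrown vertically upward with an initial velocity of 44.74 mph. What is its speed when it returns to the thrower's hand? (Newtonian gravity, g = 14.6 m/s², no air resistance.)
By conservation of energy, the ball returns at the same speed = 44.74 mph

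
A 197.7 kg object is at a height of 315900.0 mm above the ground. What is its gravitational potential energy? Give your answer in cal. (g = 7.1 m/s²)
PE = mgh = 197.7 kg × 7.1 m/s² × 315.9 m = 4.434e+05 J = 106000.0 cal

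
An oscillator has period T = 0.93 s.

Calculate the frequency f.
f = 1/T = 1/0.93 = 1.075 Hz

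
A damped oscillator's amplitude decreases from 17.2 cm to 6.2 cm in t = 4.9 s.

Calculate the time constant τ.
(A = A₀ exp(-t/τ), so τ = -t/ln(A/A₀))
A/A₀ = 6.2/17.2 = 0.3605; ln(A/A₀) = -1.02
τ = −t/ln(A/A₀) = −4.9/-1.02 = 4.802 s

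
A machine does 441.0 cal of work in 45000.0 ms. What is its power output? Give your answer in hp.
P = W/t = 1845 J / 45 s = 41 W = 0.05499 hp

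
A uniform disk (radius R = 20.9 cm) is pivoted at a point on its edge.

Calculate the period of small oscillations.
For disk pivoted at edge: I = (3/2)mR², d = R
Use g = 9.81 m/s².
I/m = (3/2)R² = 0.06552 m²; d = R = 0.209 m
T = 2π√((3/2)R²/(gR)) = 2π√(3R/(2g)) = 1.123 s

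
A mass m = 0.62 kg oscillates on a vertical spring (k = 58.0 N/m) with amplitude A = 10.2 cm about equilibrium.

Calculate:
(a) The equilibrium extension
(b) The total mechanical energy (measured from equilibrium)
x_eq = mg/k = 0.62×9.81/58.0 = 0.1049 m = 10.49 cm
E = ½kA² = ½×58.0×(0.102)² = 0.3017 J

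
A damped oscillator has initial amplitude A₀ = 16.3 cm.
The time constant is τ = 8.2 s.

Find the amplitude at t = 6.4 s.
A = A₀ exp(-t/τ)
A = A₀ exp(−t/τ) = 16.3×exp(−6.4/8.2) = 7.468 cm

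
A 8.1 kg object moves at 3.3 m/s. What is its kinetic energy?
KE = ½mv² = ½×8.1×3.3² = 44.1045 J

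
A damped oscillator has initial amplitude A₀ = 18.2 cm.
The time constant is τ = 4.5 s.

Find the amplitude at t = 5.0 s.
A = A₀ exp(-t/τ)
A = A₀ exp(−t/τ) = 18.2×exp(−5.0/4.5) = 5.991 cm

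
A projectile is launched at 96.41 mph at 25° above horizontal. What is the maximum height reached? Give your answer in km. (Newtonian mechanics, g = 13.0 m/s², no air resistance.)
H = v₀²sin²(θ)/(2g) (with unit conversion) = 0.01276 km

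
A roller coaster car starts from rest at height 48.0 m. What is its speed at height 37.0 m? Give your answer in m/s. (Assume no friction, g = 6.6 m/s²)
mgh₁ = ½mv₂² + mgh₂ → v₂ = √(2g(h₁−h₂)) = √(2×6.6×(48−37)) = 12.05 m/s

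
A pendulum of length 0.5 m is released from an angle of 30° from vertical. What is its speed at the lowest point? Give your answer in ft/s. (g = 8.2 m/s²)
h = L(1 − cosθ) = 0.5×(1 − cos30°) = 0.06699 m
v = √(2gh) = √(2×8.2×0.06699) = 1.048 m/s = 3.439 ft/s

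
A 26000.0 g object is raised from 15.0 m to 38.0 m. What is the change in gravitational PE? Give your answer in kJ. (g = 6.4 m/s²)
ΔPE = mg(h₂ − h₁) = 26 kg × 6.4 m/s² × (38 − 15) m = 3827 J = 3.827 kJ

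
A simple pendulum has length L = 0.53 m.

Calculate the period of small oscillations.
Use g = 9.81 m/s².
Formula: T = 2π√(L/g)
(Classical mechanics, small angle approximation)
T = 2π√(L/g) = 2π√(0.53/9.81) = 1.46 s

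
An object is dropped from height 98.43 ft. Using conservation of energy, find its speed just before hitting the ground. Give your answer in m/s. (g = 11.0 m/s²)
mgh = ½mv² → v = √(2gh) = √(2×11.0×30) = 25.69 m/s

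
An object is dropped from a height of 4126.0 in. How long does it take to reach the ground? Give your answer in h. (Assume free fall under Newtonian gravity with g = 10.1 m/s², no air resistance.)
t = √(2h/g) (with unit conversion) = 0.001265 h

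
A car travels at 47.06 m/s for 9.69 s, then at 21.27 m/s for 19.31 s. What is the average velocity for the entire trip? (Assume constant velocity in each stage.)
d₁ = v₁t₁ = 47.06 × 9.69 = 456.011 m
d₂ = v₂t₂ = 21.27 × 19.31 = 410.724 m
d_total = 866.74 m, t_total = 29 s
v_avg = d_total/t_total = 866.74/29 = 29.89 m/s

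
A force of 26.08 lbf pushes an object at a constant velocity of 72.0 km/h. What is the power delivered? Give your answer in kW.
P = Fv = 116 N × 20 m/s = 2320 W = 2.32 kW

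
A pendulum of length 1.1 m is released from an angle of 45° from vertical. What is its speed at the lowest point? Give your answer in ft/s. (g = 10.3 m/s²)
h = L(1 − cosθ) = 1.1×(1 − cos45°) = 0.3222 m
v = √(2gh) = √(2×10.3×0.3222) = 2.576 m/s = 8.452 ft/s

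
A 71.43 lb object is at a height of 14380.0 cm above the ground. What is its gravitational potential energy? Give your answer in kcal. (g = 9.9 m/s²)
PE = mgh = 32.4 kg × 9.9 m/s² × 143.8 m = 4.613e+04 J = 11.02 kcal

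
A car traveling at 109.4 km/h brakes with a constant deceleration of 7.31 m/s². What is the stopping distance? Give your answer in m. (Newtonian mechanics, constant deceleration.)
d = v₀² / (2a) (with unit conversion) = 63.17 m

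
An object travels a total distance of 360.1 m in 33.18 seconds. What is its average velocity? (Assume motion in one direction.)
v_avg = Δd / Δt = 360.1 / 33.18 = 10.85 m/s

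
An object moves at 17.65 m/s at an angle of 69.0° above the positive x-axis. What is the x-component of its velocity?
vₓ = v cos(θ) = 17.65 × cos(69.0°) = 6.33 m/s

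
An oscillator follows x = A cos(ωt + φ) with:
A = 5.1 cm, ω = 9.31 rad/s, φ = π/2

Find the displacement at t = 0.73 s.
x = A cos(ωt + φ) = 5.1×cos(9.31×0.73 + π/2) = -2.504 cm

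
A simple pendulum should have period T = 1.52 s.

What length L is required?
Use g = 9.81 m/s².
T = 2π√(L/g) → L = g(T/2π)² = 9.81×(1.52/2π)² = 0.5741 m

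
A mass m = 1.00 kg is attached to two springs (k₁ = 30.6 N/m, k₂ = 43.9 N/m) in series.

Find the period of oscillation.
k_eq = k₁k₂/(k₁+k₂) = 18.03 N/m
T = 2π√(m/k_eq) = 2π√(1.0/18.03) = 1.48 s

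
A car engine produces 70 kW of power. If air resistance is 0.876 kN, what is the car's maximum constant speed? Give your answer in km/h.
P = Fv → v = P/F = 70000 W / 876 N = 79.91 m/s = 287.7 km/h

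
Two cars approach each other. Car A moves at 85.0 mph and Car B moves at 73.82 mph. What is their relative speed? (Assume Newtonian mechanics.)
v_rel = v_A + v_B = 85.0 + 73.82 = 158.8 mph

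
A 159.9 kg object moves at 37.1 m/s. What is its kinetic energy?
KE = ½mv² = ½×159.9×37.1² = 110044.0 J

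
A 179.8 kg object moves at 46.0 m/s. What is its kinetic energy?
KE = ½mv² = ½×179.8×46.0² = 190228.4 J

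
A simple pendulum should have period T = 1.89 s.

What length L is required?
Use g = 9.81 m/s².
T = 2π√(L/g) → L = g(T/2π)² = 9.81×(1.89/2π)² = 0.8876 m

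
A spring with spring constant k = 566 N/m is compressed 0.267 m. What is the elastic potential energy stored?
PE = ½kx² = ½×566×0.267² = 20.17 J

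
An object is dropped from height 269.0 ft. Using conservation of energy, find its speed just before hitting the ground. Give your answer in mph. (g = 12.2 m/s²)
mgh = ½mv² → v = √(2gh) = √(2×12.2×81.99) = 44.73 m/s = 100.1 mph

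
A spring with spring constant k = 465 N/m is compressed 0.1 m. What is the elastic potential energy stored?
PE = ½kx² = ½×465×0.1² = 2.325 J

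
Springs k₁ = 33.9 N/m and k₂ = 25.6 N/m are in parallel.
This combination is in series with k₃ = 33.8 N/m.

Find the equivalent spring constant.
k₁₂ = k₁ + k₂ = 59.5 N/m (parallel)
1/k_eq = 1/k₁₂ + 1/k₃ → k_eq = 21.56 N/m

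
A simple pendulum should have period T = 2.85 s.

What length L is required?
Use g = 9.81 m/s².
T = 2π√(L/g) → L = g(T/2π)² = 9.81×(2.85/2π)² = 2.018 m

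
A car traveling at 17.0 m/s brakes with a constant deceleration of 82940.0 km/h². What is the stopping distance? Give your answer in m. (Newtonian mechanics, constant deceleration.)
d = v₀² / (2a) (with unit conversion) = 22.58 m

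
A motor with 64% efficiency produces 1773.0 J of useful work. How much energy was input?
W_in = W_out/η = 1773.0/0.64 = 2770.3 J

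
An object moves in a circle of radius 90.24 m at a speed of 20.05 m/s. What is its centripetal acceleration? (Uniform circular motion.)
a_c = v²/r = 20.05²/90.24 = 402.003/90.24 = 4.45 m/s²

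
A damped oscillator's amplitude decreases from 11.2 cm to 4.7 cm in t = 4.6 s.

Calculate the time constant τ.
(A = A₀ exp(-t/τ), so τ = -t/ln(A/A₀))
A/A₀ = 4.7/11.2 = 0.4196; ln(A/A₀) = -0.8684
τ = −t/ln(A/A₀) = −4.6/-0.8684 = 5.297 s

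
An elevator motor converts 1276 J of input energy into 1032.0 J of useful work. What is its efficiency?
η = W_out/W_in = 1032.0/1276 = 0.8088 = 80.88%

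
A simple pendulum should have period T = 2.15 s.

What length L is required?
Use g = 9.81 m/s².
T = 2π√(L/g) → L = g(T/2π)² = 9.81×(2.15/2π)² = 1.149 m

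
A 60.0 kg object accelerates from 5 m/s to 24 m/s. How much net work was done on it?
W_net = ΔKE = ½m(v₂² − v₁²) = ½×60.0×(24² − 5²) = 16530.0 J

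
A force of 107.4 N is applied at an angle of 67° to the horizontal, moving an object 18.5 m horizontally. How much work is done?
W = Fd cosθ = 107.4×18.5×cos(67°) = 776.34 J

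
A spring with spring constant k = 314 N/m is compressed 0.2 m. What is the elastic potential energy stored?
PE = ½kx² = ½×314×0.2² = 6.28 J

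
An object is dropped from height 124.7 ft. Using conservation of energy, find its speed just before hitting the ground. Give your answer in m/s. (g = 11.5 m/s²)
mgh = ½mv² → v = √(2gh) = √(2×11.5×38.01) = 29.57 m/s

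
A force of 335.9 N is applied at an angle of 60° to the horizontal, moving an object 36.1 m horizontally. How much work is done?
W = Fd cosθ = 335.9×36.1×cos(60°) = 6063.0 J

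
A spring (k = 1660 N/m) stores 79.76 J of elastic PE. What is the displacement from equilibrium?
PE = ½kx² → x = √(2PE/k) = √(2×79.76/1660) = 0.31 m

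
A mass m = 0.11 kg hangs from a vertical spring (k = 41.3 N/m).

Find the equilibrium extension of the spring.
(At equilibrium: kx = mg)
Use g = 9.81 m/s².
x_eq = mg/k = 0.11×9.81/41.3 = 0.02613 m = 2.613 cm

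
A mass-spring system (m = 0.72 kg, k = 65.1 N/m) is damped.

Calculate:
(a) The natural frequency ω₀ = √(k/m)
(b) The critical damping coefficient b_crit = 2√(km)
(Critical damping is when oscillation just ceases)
ω₀ = √(k/m) = √(65.1/0.72) = 9.509 rad/s
b_crit = 2√(km) = 2√(65.1×0.72) = 13.69 kg/s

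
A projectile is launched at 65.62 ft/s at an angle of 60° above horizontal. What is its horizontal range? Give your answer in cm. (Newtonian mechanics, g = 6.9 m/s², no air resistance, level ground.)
R = v₀² sin(2θ) / g (with unit conversion) = 5021.0 cm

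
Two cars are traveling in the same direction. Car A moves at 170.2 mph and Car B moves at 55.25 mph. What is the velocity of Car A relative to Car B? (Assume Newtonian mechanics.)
v_rel = v_A - v_B = 170.2 - 55.25 = 115.0 mph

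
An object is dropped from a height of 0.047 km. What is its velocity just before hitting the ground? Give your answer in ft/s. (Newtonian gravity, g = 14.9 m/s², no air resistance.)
v = √(2gh) (with unit conversion) = 122.8 ft/s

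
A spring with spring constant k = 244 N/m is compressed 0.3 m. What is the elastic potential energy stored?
PE = ½kx² = ½×244×0.3² = 10.98 J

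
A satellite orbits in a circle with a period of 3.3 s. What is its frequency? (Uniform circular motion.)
f = 1/T = 1/3.3 = 0.303 Hz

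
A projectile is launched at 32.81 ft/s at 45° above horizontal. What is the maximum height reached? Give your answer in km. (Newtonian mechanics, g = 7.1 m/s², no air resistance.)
H = v₀²sin²(θ)/(2g) (with unit conversion) = 0.003521 km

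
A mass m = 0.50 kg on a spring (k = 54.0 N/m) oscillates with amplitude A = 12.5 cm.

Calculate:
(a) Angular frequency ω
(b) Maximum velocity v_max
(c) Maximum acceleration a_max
ω = √(k/m) = √(54.0/0.5) = 10.39 rad/s
v_max = ωA = 10.39×0.125 = 1.299 m/s
a_max = ω²A = 10.39²×0.125 = 13.5 m/s²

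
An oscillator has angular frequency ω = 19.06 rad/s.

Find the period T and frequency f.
T = 2π/ω = 2π/19.06 = 0.3297 s; f = ω/2π = 3.033 Hz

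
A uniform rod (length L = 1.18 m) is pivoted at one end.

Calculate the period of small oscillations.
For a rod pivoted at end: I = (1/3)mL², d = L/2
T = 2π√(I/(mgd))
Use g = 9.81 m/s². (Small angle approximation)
I/m = (1/3)L² = 0.4641 m²; d = L/2 = 0.59 m
T = 2π√(I/(mgd)) = 2π√(0.4641/(9.81×0.59)) = 1.779 s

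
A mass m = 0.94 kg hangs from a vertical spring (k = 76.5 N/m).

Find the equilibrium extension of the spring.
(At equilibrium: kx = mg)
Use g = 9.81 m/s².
x_eq = mg/k = 0.94×9.81/76.5 = 0.1205 m = 12.05 cm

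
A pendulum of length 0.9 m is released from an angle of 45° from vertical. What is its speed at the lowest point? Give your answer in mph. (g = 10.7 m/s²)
h = L(1 − cosθ) = 0.9×(1 − cos45°) = 0.2636 m
v = √(2gh) = √(2×10.7×0.2636) = 2.375 m/s = 5.313 mph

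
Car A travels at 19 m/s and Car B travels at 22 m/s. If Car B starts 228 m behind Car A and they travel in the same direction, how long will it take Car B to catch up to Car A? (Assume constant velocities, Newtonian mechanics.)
Relative speed: v_rel = 22 - 19 = 3 m/s
Time to catch: t = d₀/v_rel = 228/3 = 76.0 s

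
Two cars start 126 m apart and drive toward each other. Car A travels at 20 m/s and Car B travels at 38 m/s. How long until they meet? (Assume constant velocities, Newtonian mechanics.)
Combined speed: v_combined = 20 + 38 = 58 m/s
Time to meet: t = d/58 = 126/58 = 2.17 s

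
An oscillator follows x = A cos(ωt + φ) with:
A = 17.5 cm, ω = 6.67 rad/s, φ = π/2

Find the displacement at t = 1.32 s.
x = A cos(ωt + φ) = 17.5×cos(6.67×1.32 + π/2) = -10.17 cm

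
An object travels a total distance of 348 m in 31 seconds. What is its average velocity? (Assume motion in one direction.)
v_avg = Δd / Δt = 348 / 31 = 11.23 m/s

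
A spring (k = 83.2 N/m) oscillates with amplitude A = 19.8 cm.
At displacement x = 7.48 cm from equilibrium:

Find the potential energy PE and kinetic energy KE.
E_total = ½kA² = ½×83.2×(0.198)² = 1.631 J
PE = ½kx² = ½×83.2×(0.0748)² = 0.2328 J
KE = E_total − PE = 1.398 J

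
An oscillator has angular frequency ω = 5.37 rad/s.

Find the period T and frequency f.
T = 2π/ω = 2π/5.37 = 1.17 s; f = ω/2π = 0.8547 Hz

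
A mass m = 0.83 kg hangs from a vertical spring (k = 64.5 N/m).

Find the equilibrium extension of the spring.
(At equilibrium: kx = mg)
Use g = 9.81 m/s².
x_eq = mg/k = 0.83×9.81/64.5 = 0.1262 m = 12.62 cm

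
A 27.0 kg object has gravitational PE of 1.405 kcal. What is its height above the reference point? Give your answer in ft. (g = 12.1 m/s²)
PE = mgh → h = PE/(mg) = 5879 J / (27 kg × 12.1 m/s²) = 17.99 m = 59.03 ft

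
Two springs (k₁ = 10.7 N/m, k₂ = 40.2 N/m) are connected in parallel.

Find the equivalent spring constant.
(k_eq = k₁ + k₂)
k_eq = k₁ + k₂ = 10.7 + 40.2 = 50.9 N/m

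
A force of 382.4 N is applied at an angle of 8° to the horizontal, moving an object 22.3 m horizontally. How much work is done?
W = Fd cosθ = 382.4×22.3×cos(8°) = 8444.5 J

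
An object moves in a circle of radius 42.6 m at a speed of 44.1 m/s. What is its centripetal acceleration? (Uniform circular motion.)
a_c = v²/r = 44.1²/42.6 = 1944.81/42.6 = 45.65 m/s²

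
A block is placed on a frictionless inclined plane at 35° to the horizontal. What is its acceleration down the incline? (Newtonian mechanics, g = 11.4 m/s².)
a = g sin(θ) = 11.4 × sin(35°) = 11.4 × 0.5736 = 6.54 m/s²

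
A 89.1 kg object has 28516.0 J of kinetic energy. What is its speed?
KE = ½mv² → v = √(2KE/m) = √(2×28516.0/89.1) = 25.3 m/s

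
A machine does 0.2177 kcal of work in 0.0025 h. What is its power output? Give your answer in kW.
P = W/t = 910.9 J / 9 s = 101.2 W = 0.1012 kW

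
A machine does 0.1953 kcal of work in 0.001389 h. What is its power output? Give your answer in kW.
P = W/t = 817.1 J / 5 s = 163.4 W = 0.1634 kW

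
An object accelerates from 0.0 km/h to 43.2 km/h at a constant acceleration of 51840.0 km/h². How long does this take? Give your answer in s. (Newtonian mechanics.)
t = (v - v₀)/a (with unit conversion) = 3.0 s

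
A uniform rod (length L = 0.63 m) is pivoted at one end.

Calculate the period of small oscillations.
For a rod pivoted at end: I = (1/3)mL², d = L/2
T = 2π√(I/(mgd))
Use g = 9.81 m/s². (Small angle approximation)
I/m = (1/3)L² = 0.1323 m²; d = L/2 = 0.315 m
T = 2π√(I/(mgd)) = 2π√(0.1323/(9.81×0.315)) = 1.3 s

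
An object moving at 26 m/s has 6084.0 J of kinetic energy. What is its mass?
KE = ½mv² → m = 2KE/v² = 2×6084.0/26² = 18.0 kg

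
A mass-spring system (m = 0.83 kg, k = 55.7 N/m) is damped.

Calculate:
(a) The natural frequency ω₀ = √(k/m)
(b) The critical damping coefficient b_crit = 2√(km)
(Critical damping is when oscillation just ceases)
ω₀ = √(k/m) = √(55.7/0.83) = 8.192 rad/s
b_crit = 2√(km) = 2√(55.7×0.83) = 13.6 kg/s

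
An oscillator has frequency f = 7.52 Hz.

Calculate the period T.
T = 1/f = 1/7.52 = 0.133 s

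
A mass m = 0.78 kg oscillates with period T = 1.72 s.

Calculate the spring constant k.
T = 2π√(m/k) → k = m(2π/T)² = 0.78×(2π/1.72)² = 10.41 N/m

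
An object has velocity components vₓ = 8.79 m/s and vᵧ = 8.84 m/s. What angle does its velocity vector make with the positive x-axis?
θ = arctan(vᵧ/vₓ) = arctan(8.84/8.79) = 45.16°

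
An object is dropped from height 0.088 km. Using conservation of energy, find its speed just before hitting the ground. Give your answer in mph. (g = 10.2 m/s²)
mgh = ½mv² → v = √(2gh) = √(2×10.2×88) = 42.37 m/s = 94.78 mph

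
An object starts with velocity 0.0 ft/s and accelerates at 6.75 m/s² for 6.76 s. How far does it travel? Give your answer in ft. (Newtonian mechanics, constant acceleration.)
d = v₀t + ½at² (with unit conversion) = 506.0 ft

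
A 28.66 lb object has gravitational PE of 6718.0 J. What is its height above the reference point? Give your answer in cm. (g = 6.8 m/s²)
PE = mgh → h = PE/(mg) = 6718 J / (13 kg × 6.8 m/s²) = 76 m = 7600.0 cm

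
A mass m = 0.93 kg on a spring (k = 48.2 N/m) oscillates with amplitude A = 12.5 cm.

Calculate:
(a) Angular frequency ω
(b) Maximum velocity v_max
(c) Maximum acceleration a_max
ω = √(k/m) = √(48.2/0.93) = 7.199 rad/s
v_max = ωA = 7.199×0.125 = 0.8999 m/s
a_max = ω²A = 7.199²×0.125 = 6.478 m/s²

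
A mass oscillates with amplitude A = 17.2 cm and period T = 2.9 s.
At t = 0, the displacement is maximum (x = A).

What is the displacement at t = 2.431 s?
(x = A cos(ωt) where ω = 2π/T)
ω = 2π/T = 2π/2.9 = 2.167 rad/s
x = A cos(ωt) = 17.2×cos(2.167×2.431) = 9.058 cm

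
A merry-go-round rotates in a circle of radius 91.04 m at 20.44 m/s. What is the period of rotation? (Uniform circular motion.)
T = 2πr/v = 2π×91.04/20.44 = 27.99 s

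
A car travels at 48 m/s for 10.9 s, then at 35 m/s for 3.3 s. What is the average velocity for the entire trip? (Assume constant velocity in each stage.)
d₁ = v₁t₁ = 48 × 10.9 = 523.2 m
d₂ = v₂t₂ = 35 × 3.3 = 115.5 m
d_total = 638.7 m, t_total = 14.2 s
v_avg = d_total/t_total = 638.7/14.2 = 44.98 m/s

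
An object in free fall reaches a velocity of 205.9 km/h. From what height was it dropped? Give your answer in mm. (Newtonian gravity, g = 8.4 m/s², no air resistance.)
h = v²/(2g) (with unit conversion) = 194700.0 mm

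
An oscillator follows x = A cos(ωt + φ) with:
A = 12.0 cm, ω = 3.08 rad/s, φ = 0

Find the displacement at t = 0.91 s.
x = A cos(ωt + φ) = 12.0×cos(3.08×0.91 + 0) = -11.32 cm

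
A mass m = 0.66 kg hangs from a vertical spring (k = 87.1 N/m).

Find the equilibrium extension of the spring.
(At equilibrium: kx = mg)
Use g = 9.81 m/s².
x_eq = mg/k = 0.66×9.81/87.1 = 0.07434 m = 7.434 cm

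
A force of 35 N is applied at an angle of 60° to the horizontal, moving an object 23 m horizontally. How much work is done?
W = Fd cosθ = 35×23×cos(60°) = 402.5 J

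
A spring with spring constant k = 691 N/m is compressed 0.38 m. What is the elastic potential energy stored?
PE = ½kx² = ½×691×0.38² = 49.89 J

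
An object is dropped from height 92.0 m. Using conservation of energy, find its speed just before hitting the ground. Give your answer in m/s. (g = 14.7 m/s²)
mgh = ½mv² → v = √(2gh) = √(2×14.7×92) = 52.01 m/s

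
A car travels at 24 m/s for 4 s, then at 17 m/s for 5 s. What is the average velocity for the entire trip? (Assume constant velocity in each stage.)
d₁ = v₁t₁ = 24 × 4 = 96 m
d₂ = v₂t₂ = 17 × 5 = 85 m
d_total = 181 m, t_total = 9 s
v_avg = d_total/t_total = 181/9 = 20.11 m/s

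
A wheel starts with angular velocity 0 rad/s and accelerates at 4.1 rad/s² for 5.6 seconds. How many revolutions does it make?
θ = ω₀t + ½αt² = 0×5.6 + ½×4.1×5.6² = 64.29 rad
Revolutions = θ/(2π) = 64.29/(2π) = 10.23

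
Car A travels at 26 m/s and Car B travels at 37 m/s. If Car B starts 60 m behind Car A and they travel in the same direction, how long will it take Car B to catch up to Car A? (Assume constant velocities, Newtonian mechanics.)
Relative speed: v_rel = 37 - 26 = 11 m/s
Time to catch: t = d₀/v_rel = 60/11 = 5.45 s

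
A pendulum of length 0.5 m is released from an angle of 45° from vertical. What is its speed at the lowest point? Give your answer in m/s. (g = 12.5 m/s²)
h = L(1 − cosθ) = 0.5×(1 − cos45°) = 0.1464 m
v = √(2gh) = √(2×12.5×0.1464) = 1.913 m/s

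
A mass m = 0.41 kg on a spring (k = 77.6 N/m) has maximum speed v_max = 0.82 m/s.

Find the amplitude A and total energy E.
½mv²_max = ½kA² → A = v_max√(m/k) = 0.82×√(0.41/77.6) = 0.0596 m = 5.96 cm
E = ½mv²_max = ½×0.41×0.82² = 0.1378 J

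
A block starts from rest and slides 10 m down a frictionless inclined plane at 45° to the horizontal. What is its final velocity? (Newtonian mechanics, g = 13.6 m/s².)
a = g sin(θ) = 13.6 × sin(45°) = 9.62 m/s²
v = √(2ad) = √(2 × 9.62 × 10) = 13.87 m/s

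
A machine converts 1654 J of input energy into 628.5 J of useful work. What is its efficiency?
η = W_out/W_in = 628.5/1654 = 0.38 = 38.0%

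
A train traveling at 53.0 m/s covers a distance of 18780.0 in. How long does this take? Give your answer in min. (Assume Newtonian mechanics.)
t = d/v (with unit conversion) = 0.15 min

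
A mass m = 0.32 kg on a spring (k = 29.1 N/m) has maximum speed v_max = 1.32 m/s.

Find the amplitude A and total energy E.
½mv²_max = ½kA² → A = v_max√(m/k) = 1.32×√(0.32/29.1) = 0.1384 m = 13.84 cm
E = ½mv²_max = ½×0.32×1.32² = 0.2788 J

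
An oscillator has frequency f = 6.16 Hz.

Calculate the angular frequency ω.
ω = 2πf = 2π×6.16 = 38.7 rad/s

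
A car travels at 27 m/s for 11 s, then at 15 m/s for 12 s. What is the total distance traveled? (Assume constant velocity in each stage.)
d₁ = v₁t₁ = 27 × 11 = 297 m
d₂ = v₂t₂ = 15 × 12 = 180 m
d_total = 297 + 180 = 477 m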